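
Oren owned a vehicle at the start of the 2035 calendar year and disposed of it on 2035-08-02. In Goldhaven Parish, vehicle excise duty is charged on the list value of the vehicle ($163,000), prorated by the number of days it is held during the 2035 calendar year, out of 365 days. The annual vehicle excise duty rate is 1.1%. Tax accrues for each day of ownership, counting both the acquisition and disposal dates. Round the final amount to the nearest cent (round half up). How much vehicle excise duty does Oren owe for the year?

$1,051.24

Days held (2035-01-01 to 2035-08-02): 214 out of 365
Tax = $163,000 × 1.1% × 214/365 = $1,051.2384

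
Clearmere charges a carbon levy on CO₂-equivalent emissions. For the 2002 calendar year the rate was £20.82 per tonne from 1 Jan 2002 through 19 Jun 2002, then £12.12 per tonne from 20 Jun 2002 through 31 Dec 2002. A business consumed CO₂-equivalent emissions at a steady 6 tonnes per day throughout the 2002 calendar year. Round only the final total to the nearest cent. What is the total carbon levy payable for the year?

1 Jan – 19 Jun 2002: 170 days × 6 tonnes/day = 1,020 tonnes at £20.82/tonne → £21,236.40
20 Jun – 31 Dec 2002: 195 days × 6 tonnes/day = 1,170 tonnes at £12.12/tonne → £14,180.40

£35,416.80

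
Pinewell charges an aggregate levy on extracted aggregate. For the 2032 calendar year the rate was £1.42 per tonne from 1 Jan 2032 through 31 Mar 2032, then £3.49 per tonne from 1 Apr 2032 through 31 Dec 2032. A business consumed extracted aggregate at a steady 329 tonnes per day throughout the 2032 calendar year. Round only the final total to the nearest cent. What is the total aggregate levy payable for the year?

1 Jan – 31 Mar 2032: 91 days × 329 tonnes/day = 29,939 tonnes at £1.42/tonne → £42,513.38
1 Apr – 31 Dec 2032: 275 days × 329 tonnes/day = 90,475 tonnes at £3.49/tonne → £315,757.75

£358,271.13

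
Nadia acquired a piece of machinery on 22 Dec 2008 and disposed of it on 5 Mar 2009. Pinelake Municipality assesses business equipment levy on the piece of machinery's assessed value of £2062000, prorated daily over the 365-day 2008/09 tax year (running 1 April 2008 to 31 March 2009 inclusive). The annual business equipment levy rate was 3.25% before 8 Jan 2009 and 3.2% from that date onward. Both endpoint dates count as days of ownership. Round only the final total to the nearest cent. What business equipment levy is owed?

£13425.60

22 Dec 2008 – 7 Jan 2009: 17 days at 3.25% → £2062000 × 3.25% × 17/365 = £3121.2466
8 Jan – 5 Mar 2009: 57 days at 3.2% → £2062000 × 3.2% × 57/365 = £10304.3507
Total = £13425.5973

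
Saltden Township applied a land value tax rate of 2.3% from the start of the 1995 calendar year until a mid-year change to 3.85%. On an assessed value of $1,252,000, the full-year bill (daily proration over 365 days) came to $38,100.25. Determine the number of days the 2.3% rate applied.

Let d = days at the first rate; then 365 − d days at the second rate.
$1,252,000 × [2.3%·d + 3.85%·(365−d)] / 365 = $38,100.25
Solving gives d = 190, so the new rate took effect on July 10, 1995.

190 days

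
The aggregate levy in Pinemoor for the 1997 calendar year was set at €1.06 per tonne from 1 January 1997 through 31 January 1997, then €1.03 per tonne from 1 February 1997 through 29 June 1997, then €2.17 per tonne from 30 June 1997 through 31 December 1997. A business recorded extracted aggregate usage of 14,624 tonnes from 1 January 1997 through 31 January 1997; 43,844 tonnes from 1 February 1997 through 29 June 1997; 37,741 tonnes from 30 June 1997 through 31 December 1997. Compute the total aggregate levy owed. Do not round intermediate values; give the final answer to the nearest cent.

1 January – 31 January 1997: 14,624 tonnes at €1.06/tonne → €15501.44
1 February – 29 June 1997: 43,844 tonnes at €1.03/tonne → €45159.32
30 June – 31 December 1997: 37,741 tonnes at €2.17/tonne → €81897.97

€142558.73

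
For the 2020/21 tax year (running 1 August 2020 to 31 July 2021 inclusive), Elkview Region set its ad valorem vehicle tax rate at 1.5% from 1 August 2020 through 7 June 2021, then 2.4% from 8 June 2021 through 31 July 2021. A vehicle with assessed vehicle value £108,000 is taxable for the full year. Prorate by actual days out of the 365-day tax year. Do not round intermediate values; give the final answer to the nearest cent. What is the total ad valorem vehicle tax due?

1 August 2020 – 7 June 2021: 311 days at 1.5% → £108,000 × 1.5% × 311/365 = £1,380.3288
8 June – 31 July 2021: 54 days at 2.4% → £108,000 × 2.4% × 54/365 = £383.4740
Total = £1,763.8027

£1,763.80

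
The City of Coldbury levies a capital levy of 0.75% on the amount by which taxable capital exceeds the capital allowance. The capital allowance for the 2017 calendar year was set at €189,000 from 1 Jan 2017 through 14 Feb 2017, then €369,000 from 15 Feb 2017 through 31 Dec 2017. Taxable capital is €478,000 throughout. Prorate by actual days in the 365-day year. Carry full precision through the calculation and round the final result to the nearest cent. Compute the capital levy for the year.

1 Jan – 14 Feb 2017: 45 days, exemption €189,000 → (€478,000 − €189,000) × 0.75% × 45/365 = €267.2260
15 Feb – 31 Dec 2017: 320 days, exemption €369,000 → (€478,000 − €369,000) × 0.75% × 320/365 = €716.7123
Total = €983.9384

€983.94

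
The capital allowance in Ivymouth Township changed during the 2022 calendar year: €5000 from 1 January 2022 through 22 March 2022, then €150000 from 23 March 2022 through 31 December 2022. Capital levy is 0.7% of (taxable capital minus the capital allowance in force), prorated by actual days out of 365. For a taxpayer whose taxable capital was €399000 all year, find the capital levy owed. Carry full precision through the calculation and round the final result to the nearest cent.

€1968.25

1 January – 22 March 2022: 81 days, exemption €5000 → (€399000 − €5000) × 0.7% × 81/365 = €612.0493
23 March – 31 December 2022: 284 days, exemption €150000 → (€399000 − €150000) × 0.7% × 284/365 = €1356.1973
Total = €1968.2466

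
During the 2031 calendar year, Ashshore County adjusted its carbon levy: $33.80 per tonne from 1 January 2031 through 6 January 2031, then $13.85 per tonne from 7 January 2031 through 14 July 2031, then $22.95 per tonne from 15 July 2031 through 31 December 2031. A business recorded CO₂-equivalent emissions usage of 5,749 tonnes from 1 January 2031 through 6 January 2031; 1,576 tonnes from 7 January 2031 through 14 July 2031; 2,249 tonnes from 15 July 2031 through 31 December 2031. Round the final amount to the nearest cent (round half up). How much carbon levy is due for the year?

$267,758.35

1 January – 6 January 2031: 5,749 tonnes at $33.80/tonne → $194,316.20
7 January – 14 July 2031: 1,576 tonnes at $13.85/tonne → $21,827.60
15 July – 31 December 2031: 2,249 tonnes at $22.95/tonne → $51,614.55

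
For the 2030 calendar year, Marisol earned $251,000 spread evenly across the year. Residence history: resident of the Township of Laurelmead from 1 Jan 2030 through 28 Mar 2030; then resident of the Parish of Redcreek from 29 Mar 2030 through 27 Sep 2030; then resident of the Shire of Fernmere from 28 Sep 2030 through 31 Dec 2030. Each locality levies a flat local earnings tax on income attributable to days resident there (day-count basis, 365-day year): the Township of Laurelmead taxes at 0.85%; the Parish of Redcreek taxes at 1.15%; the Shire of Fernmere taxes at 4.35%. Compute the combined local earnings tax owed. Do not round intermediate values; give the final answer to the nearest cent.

$4,797.54

The Township of Laurelmead, 1 Jan – 28 Mar 2030: 87 days → $251,000 × 0.85% × 87/365 = $508.5329
The Parish of Redcreek, 29 Mar – 27 Sep 2030: 183 days → $251,000 × 1.15% × 183/365 = $1,447.2041
The Shire of Fernmere, 28 Sep – 31 Dec 2030: 95 days → $251,000 × 4.35% × 95/365 = $2,841.8014
Total = $4,797.5384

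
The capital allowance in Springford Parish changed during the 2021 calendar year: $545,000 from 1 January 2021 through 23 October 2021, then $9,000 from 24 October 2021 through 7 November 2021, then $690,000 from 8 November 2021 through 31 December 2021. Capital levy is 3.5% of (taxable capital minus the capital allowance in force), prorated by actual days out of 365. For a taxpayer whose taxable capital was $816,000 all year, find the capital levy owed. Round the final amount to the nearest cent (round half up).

1 January – 23 October 2021: 296 days, exemption $545,000 → ($816,000 − $545,000) × 3.5% × 296/365 = $7,691.9452
24 October – 7 November 2021: 15 days, exemption $9,000 → ($816,000 − $9,000) × 3.5% × 15/365 = $1,160.7534
8 November – 31 December 2021: 54 days, exemption $690,000 → ($816,000 − $690,000) × 3.5% × 54/365 = $652.4384
Total = $9,505.1370

$9,505.14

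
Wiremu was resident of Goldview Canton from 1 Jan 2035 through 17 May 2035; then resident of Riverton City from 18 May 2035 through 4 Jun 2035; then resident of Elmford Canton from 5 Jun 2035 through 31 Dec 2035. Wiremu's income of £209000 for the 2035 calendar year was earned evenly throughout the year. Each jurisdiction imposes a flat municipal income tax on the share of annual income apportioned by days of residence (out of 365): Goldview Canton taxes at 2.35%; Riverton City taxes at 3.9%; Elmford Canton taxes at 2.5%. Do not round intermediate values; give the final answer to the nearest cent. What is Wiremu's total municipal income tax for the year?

Goldview Canton, 1 Jan – 17 May 2035: 137 days → £209000 × 2.35% × 137/365 = £1843.4945
Riverton City, 18 May – 4 Jun 2035: 18 days → £209000 × 3.9% × 18/365 = £401.9671
Elmford Canton, 5 Jun – 31 Dec 2035: 210 days → £209000 × 2.5% × 210/365 = £3006.1644
Total = £5251.6260

£5251.63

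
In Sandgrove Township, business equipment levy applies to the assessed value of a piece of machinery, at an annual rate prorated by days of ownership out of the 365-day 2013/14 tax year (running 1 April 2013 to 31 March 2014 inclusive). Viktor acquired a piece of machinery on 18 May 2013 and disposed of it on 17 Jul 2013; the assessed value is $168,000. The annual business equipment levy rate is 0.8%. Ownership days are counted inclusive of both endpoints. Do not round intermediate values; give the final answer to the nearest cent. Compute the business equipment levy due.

Days held (18 May – 17 Jul 2013): 61 out of 365
Tax = $168,000 × 0.8% × 61/365 = $224.6137

$224.61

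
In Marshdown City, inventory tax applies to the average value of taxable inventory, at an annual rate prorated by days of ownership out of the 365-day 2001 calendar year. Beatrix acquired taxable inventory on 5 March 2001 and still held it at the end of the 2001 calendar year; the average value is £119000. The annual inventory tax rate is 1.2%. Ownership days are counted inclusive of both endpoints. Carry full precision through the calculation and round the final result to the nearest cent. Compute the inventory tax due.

Days held (5 March – 31 December 2001): 302 out of 365
Tax = £119000 × 1.2% × 302/365 = £1181.5233

£1181.52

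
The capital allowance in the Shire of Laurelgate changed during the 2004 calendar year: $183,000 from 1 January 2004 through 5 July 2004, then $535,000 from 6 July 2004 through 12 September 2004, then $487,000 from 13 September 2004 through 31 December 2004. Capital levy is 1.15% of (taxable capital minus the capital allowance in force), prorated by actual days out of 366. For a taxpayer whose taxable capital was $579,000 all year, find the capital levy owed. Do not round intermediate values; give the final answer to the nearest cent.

1 January – 5 July 2004: 187 days, exemption $183,000 → ($579,000 − $183,000) × 1.15% × 187/366 = $2,326.7705
6 July – 12 September 2004: 69 days, exemption $535,000 → ($579,000 − $535,000) × 1.15% × 69/366 = $95.3934
13 September – 31 December 2004: 110 days, exemption $487,000 → ($579,000 − $487,000) × 1.15% × 110/366 = $317.9781
Total = $2,740.1421

$2,740.14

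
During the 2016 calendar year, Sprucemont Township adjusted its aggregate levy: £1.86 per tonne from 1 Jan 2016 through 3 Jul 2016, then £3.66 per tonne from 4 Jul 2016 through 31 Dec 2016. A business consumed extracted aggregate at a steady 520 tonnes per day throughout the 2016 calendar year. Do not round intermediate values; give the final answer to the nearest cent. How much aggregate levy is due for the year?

1 Jan – 3 Jul 2016: 185 days × 520 tonnes/day = 96,200 tonnes at £1.86/tonne → £178,932.00
4 Jul – 31 Dec 2016: 181 days × 520 tonnes/day = 94,120 tonnes at £3.66/tonne → £344,479.20

£523,411.20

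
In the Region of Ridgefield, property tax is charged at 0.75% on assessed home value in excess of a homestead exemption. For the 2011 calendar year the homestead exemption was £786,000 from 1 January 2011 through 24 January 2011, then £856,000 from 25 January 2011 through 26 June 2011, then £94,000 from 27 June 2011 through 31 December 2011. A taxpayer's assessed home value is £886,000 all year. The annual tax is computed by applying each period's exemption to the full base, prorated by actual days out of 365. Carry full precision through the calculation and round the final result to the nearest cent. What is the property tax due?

1 January – 24 January 2011: 24 days, exemption £786,000 → (£886,000 − £786,000) × 0.75% × 24/365 = £49.3151
25 January – 26 June 2011: 153 days, exemption £856,000 → (£886,000 − £856,000) × 0.75% × 153/365 = £94.3151
27 June – 31 December 2011: 188 days, exemption £94,000 → (£886,000 − £94,000) × 0.75% × 188/365 = £3,059.5068
Total = £3,203.1370

£3,203.14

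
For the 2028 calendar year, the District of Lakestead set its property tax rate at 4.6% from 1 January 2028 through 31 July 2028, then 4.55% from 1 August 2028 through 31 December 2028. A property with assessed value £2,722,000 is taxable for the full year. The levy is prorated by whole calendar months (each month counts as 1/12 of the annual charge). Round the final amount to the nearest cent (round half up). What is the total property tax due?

£124,644.92

1 January – 31 July 2028: 7 months at 4.6% → £2,722,000 × 4.6% × 7/12 = £73,040.3333
1 August – 31 December 2028: 5 months at 4.55% → £2,722,000 × 4.55% × 5/12 = £51,604.5833
Total = £124,644.9167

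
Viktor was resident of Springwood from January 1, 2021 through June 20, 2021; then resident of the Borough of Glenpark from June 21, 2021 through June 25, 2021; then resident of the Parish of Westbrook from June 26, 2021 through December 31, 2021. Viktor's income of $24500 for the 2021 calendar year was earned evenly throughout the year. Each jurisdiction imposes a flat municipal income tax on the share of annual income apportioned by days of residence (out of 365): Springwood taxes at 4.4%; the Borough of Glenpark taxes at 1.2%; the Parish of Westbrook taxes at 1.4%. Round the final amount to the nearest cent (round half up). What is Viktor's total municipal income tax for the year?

Springwood, January 1 – June 20, 2021: 171 days → $24500 × 4.4% × 171/365 = $505.0356
The Borough of Glenpark, June 21 – June 25, 2021: 5 days → $24500 × 1.2% × 5/365 = $4.0274
The Parish of Westbrook, June 26 – December 31, 2021: 189 days → $24500 × 1.4% × 189/365 = $177.6082
Total = $686.6712

$686.67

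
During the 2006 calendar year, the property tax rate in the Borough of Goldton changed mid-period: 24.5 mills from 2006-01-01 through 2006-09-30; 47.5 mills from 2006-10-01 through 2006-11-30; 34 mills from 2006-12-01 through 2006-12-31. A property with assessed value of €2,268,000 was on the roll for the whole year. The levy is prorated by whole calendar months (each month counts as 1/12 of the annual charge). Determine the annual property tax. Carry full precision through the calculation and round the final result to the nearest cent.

€66,055.50

2006-01-01 to 2006-09-30: 9 months at 24.5 mills → €2,268,000 × 2.45% × 9/12 = €41,674.5000
2006-10-01 to 2006-11-30: 2 months at 47.5 mills → €2,268,000 × 4.75% × 2/12 = €17,955.0000
2006-12-01 to 2006-12-31: 1 month at 34 mills → €2,268,000 × 3.4% × 1/12 = €6,426.0000
Total = €66,055.5000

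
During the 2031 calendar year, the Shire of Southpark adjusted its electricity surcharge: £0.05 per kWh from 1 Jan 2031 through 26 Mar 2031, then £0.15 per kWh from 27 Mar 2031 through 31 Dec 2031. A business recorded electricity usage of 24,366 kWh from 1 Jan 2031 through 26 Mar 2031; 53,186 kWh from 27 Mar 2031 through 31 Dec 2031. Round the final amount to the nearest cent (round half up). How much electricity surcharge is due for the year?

1 Jan – 26 Mar 2031: 24,366 kWh at £0.05/kWh → £1,218.30
27 Mar – 31 Dec 2031: 53,186 kWh at £0.15/kWh → £7,977.90

£9,196.20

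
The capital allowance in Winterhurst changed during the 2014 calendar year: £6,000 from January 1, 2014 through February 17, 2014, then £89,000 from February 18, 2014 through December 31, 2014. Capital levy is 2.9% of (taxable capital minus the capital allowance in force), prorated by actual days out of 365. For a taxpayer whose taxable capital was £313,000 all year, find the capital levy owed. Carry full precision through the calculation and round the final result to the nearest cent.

£6,812.54

January 1 – February 17, 2014: 48 days, exemption £6,000 → (£313,000 − £6,000) × 2.9% × 48/365 = £1,170.8055
February 18 – December 31, 2014: 317 days, exemption £89,000 → (£313,000 − £89,000) × 2.9% × 317/365 = £5,641.7315
Total = £6,812.5370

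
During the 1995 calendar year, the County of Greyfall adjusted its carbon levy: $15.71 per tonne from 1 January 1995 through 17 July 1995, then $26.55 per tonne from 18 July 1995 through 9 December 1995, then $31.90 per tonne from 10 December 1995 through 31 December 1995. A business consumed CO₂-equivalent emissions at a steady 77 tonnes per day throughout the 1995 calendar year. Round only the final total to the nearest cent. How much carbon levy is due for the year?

$589984.01

1 January – 17 July 1995: 198 days × 77 tonnes/day = 15,246 tonnes at $15.71/tonne → $239514.66
18 July – 9 December 1995: 145 days × 77 tonnes/day = 11,165 tonnes at $26.55/tonne → $296430.75
10 December – 31 December 1995: 22 days × 77 tonnes/day = 1,694 tonnes at $31.90/tonne → $54038.60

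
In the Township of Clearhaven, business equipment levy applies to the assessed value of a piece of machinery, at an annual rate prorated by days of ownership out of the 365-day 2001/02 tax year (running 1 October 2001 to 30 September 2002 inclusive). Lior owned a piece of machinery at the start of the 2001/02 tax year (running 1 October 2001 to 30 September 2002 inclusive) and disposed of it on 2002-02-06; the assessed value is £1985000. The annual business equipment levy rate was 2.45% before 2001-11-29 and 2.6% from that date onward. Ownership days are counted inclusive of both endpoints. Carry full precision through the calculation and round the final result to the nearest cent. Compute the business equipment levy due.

2001-10-01 to 2001-11-28: 59 days at 2.45% → £1985000 × 2.45% × 59/365 = £7861.1438
2001-11-29 to 2002-02-06: 70 days at 2.6% → £1985000 × 2.6% × 70/365 = £9897.8082
Total = £17758.9521

£17758.95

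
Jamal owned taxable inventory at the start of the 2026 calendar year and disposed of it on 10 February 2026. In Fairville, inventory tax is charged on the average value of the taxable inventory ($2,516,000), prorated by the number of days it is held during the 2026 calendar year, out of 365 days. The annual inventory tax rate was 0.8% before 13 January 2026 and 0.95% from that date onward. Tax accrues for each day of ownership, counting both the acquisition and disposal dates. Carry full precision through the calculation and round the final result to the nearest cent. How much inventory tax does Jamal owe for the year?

1 January – 12 January 2026: 12 days at 0.8% → $2,516,000 × 0.8% × 12/365 = $661.7425
13 January – 10 February 2026: 29 days at 0.95% → $2,516,000 × 0.95% × 29/365 = $1,899.0630
Total = $2,560.8055

$2,560.81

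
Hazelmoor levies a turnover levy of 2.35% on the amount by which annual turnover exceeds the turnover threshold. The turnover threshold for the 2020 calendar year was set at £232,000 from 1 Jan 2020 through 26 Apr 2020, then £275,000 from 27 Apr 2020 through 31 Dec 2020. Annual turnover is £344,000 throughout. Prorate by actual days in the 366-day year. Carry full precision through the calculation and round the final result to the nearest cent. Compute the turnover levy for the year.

1 Jan – 26 Apr 2020: 117 days, exemption £232,000 → (£344,000 − £232,000) × 2.35% × 117/366 = £841.3770
27 Apr – 31 Dec 2020: 249 days, exemption £275,000 → (£344,000 − £275,000) × 2.35% × 249/366 = £1,103.1516
Total = £1,944.5287

£1,944.53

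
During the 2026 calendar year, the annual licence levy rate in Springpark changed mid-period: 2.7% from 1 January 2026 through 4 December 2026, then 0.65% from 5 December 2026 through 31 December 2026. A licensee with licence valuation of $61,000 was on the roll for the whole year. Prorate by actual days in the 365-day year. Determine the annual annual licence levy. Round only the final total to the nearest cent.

$1,554.50

1 January – 4 December 2026: 338 days at 2.7% → $61,000 × 2.7% × 338/365 = $1,525.1671
5 December – 31 December 2026: 27 days at 0.65% → $61,000 × 0.65% × 27/365 = $29.3301
Total = $1,554.4973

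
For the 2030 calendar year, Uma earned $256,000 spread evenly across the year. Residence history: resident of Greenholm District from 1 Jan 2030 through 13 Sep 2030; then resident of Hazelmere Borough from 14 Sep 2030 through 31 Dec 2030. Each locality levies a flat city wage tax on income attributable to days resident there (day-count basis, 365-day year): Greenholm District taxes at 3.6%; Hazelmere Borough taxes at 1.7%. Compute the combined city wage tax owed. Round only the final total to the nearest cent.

Greenholm District, 1 Jan – 13 Sep 2030: 256 days → $256,000 × 3.6% × 256/365 = $6,463.8247
Hazelmere Borough, 14 Sep – 31 Dec 2030: 109 days → $256,000 × 1.7% × 109/365 = $1,299.6384
Total = $7,763.4630

$7,763.46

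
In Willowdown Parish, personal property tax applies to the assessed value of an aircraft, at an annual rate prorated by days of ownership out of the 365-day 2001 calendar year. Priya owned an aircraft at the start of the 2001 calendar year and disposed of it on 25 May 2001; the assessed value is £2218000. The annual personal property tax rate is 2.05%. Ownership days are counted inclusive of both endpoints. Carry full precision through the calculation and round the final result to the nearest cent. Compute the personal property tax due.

Days held (1 Jan – 25 May 2001): 145 out of 365
Tax = £2218000 × 2.05% × 145/365 = £18063.0274

£18063.03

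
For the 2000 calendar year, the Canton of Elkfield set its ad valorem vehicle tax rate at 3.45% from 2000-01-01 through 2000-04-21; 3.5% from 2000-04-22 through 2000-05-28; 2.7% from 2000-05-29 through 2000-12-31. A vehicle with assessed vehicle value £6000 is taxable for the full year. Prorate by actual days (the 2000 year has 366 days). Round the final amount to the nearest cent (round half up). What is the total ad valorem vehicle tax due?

2000-01-01 to 2000-04-21: 112 days at 3.45% → £6000 × 3.45% × 112/366 = £63.3443
2000-04-22 to 2000-05-28: 37 days at 3.5% → £6000 × 3.5% × 37/366 = £21.2295
2000-05-29 to 2000-12-31: 217 days at 2.7% → £6000 × 2.7% × 217/366 = £96.0492
Total = £180.6230

£180.62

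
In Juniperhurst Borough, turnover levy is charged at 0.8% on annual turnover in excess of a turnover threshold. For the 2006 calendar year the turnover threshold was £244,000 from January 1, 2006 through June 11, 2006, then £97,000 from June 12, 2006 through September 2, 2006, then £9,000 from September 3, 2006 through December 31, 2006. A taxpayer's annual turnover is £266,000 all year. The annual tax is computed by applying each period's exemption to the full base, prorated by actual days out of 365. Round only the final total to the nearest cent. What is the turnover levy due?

£1,061.50

January 1 – June 11, 2006: 162 days, exemption £244,000 → (£266,000 − £244,000) × 0.8% × 162/365 = £78.1151
June 12 – September 2, 2006: 83 days, exemption £97,000 → (£266,000 − £97,000) × 0.8% × 83/365 = £307.4411
September 3 – December 31, 2006: 120 days, exemption £9,000 → (£266,000 − £9,000) × 0.8% × 120/365 = £675.9452
Total = £1,061.5014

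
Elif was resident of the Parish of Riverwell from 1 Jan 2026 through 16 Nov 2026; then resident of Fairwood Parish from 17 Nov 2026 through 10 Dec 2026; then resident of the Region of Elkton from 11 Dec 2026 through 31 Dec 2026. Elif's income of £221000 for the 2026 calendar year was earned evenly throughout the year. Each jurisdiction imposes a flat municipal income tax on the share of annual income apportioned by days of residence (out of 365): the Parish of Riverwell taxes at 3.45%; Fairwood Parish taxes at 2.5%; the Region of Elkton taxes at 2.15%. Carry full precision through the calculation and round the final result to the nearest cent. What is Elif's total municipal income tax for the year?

£7321.15

The Parish of Riverwell, 1 Jan – 16 Nov 2026: 320 days → £221000 × 3.45% × 320/365 = £6684.4932
Fairwood Parish, 17 Nov – 10 Dec 2026: 24 days → £221000 × 2.5% × 24/365 = £363.2877
The Region of Elkton, 11 Dec – 31 Dec 2026: 21 days → £221000 × 2.15% × 21/365 = £273.3740
Total = £7321.1548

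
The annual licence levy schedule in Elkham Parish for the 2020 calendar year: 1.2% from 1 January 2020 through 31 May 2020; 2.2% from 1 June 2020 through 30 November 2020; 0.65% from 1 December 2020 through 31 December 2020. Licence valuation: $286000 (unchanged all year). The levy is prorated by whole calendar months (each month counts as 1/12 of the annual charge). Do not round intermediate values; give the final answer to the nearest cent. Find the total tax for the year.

1 January – 31 May 2020: 5 months at 1.2% → $286000 × 1.2% × 5/12 = $1430.0000
1 June – 30 November 2020: 6 months at 2.2% → $286000 × 2.2% × 6/12 = $3146.0000
1 December – 31 December 2020: 1 month at 0.65% → $286000 × 0.65% × 1/12 = $154.9167
Total = $4730.9167

$4730.92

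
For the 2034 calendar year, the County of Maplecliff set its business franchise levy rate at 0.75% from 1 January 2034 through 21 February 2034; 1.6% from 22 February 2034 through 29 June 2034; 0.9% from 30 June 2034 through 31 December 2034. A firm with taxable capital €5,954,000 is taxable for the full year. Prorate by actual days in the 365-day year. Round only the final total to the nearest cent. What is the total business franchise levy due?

1 January – 21 February 2034: 52 days at 0.75% → €5,954,000 × 0.75% × 52/365 = €6,361.8082
22 February – 29 June 2034: 128 days at 1.6% → €5,954,000 × 1.6% × 128/365 = €33,407.6493
30 June – 31 December 2034: 185 days at 0.9% → €5,954,000 × 0.9% × 185/365 = €27,160.0274
Total = €66,929.4849

€66,929.48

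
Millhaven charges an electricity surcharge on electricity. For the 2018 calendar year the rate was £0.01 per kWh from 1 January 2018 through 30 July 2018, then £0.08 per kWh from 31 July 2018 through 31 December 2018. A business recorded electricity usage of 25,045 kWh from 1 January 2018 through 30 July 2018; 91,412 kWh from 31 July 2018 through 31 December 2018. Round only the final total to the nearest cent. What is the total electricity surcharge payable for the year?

£7563.41

1 January – 30 July 2018: 25,045 kWh at £0.01/kWh → £250.45
31 July – 31 December 2018: 91,412 kWh at £0.08/kWh → £7312.96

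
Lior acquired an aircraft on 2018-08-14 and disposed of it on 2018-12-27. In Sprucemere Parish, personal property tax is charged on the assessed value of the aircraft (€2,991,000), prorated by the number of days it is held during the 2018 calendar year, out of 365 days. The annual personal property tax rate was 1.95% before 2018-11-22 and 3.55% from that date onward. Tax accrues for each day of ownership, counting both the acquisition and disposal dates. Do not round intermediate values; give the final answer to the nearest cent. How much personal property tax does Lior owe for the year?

2018-08-14 to 2018-11-21: 100 days at 1.95% → €2,991,000 × 1.95% × 100/365 = €15,979.3151
2018-11-22 to 2018-12-27: 36 days at 3.55% → €2,991,000 × 3.55% × 36/365 = €10,472.5973
Total = €26,451.9123

€26,451.91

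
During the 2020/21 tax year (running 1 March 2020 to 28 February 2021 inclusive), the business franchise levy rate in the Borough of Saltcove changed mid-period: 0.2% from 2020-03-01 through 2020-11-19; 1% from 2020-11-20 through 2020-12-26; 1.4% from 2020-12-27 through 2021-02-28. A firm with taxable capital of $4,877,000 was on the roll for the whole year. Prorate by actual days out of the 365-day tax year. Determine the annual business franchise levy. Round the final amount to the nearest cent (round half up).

$23,970.79

2020-03-01 to 2020-11-19: 264 days at 0.2% → $4,877,000 × 0.2% × 264/365 = $7,054.9479
2020-11-20 to 2020-12-26: 37 days at 1% → $4,877,000 × 1% × 37/365 = $4,943.8082
2020-12-27 to 2021-02-28: 64 days at 1.4% → $4,877,000 × 1.4% × 64/365 = $11,972.0329
Total = $23,970.7890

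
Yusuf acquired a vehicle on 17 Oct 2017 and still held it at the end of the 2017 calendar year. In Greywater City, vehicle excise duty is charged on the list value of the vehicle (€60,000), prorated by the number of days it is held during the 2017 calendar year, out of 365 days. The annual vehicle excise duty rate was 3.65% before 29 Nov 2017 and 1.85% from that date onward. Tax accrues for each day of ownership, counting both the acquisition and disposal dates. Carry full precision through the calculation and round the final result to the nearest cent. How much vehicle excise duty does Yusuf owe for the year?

17 Oct – 28 Nov 2017: 43 days at 3.65% → €60,000 × 3.65% × 43/365 = €258.0000
29 Nov – 31 Dec 2017: 33 days at 1.85% → €60,000 × 1.85% × 33/365 = €100.3562
Total = €358.3562

€358.36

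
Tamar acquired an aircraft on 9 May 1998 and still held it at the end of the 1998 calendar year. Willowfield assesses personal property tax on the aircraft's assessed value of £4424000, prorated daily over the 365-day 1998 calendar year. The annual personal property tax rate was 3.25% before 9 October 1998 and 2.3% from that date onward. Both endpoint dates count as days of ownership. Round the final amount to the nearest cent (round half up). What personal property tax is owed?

9 May – 8 October 1998: 153 days at 3.25% → £4424000 × 3.25% × 153/365 = £60269.4247
9 October – 31 December 1998: 84 days at 2.3% → £4424000 × 2.3% × 84/365 = £23416.8986
Total = £83686.3233

£83686.32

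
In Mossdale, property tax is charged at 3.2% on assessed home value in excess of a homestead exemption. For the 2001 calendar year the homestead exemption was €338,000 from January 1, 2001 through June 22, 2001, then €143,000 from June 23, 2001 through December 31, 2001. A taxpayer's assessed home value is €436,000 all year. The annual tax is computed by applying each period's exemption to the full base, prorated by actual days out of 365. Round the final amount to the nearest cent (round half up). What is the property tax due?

€6,418.41

January 1 – June 22, 2001: 173 days, exemption €338,000 → (€436,000 − €338,000) × 3.2% × 173/365 = €1,486.3781
June 23 – December 31, 2001: 192 days, exemption €143,000 → (€436,000 − €143,000) × 3.2% × 192/365 = €4,932.0329
Total = €6,418.4110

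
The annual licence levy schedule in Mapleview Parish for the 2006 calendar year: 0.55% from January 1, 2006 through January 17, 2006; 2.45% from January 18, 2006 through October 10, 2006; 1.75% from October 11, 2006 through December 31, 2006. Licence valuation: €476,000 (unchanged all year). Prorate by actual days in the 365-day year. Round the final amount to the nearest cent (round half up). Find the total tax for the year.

€10,492.21

January 1 – January 17, 2006: 17 days at 0.55% → €476,000 × 0.55% × 17/365 = €121.9342
January 18 – October 10, 2006: 266 days at 2.45% → €476,000 × 2.45% × 266/365 = €8,498.8822
October 11 – December 31, 2006: 82 days at 1.75% → €476,000 × 1.75% × 82/365 = €1,871.3973
Total = €10,492.2137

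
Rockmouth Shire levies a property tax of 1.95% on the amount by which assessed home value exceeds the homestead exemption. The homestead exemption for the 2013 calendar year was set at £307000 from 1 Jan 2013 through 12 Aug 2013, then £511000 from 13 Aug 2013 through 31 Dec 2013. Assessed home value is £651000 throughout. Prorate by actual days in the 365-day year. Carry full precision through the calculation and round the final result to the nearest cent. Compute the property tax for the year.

1 Jan – 12 Aug 2013: 224 days, exemption £307000 → (£651000 − £307000) × 1.95% × 224/365 = £4116.6904
13 Aug – 31 Dec 2013: 141 days, exemption £511000 → (£651000 − £511000) × 1.95% × 141/365 = £1054.6027
Total = £5171.2932

£5171.29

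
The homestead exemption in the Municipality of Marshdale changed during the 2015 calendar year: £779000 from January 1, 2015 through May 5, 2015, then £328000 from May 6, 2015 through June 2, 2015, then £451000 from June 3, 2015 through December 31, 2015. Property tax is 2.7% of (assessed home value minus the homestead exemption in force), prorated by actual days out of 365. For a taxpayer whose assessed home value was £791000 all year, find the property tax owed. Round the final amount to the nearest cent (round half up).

January 1 – May 5, 2015: 125 days, exemption £779000 → (£791000 − £779000) × 2.7% × 125/365 = £110.9589
May 6 – June 2, 2015: 28 days, exemption £328000 → (£791000 − £328000) × 2.7% × 28/365 = £958.9808
June 3 – December 31, 2015: 212 days, exemption £451000 → (£791000 − £451000) × 2.7% × 212/365 = £5331.9452
Total = £6401.8849

£6401.88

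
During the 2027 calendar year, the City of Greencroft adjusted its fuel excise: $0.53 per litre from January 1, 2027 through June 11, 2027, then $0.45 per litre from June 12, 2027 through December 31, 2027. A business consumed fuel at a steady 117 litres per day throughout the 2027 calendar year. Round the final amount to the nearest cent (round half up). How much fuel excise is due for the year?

$20733.57

January 1 – June 11, 2027: 162 days × 117 litres/day = 18,954 litres at $0.53/litre → $10045.62
June 12 – December 31, 2027: 203 days × 117 litres/day = 23,751 litres at $0.45/litre → $10687.95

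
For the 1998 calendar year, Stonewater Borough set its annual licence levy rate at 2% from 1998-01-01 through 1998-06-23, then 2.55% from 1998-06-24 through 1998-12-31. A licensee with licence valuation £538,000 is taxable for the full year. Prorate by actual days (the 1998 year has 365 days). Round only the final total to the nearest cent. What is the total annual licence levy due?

1998-01-01 to 1998-06-23: 174 days at 2% → £538,000 × 2% × 174/365 = £5,129.4247
1998-06-24 to 1998-12-31: 191 days at 2.55% → £538,000 × 2.55% × 191/365 = £7,178.9836
Total = £12,308.4082

£12,308.41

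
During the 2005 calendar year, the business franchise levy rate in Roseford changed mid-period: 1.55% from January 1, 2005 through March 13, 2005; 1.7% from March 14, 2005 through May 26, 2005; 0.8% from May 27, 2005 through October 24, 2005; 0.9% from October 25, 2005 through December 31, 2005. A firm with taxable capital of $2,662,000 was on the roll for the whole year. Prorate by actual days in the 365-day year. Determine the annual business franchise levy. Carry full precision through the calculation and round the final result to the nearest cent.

$30,587.47

January 1 – March 13, 2005: 72 days at 1.55% → $2,662,000 × 1.55% × 72/365 = $8,139.1562
March 14 – May 26, 2005: 74 days at 1.7% → $2,662,000 × 1.7% × 74/365 = $9,174.7836
May 27 – October 24, 2005: 151 days at 0.8% → $2,662,000 × 0.8% × 151/365 = $8,810.1260
October 25 – December 31, 2005: 68 days at 0.9% → $2,662,000 × 0.9% × 68/365 = $4,463.4082
Total = $30,587.4740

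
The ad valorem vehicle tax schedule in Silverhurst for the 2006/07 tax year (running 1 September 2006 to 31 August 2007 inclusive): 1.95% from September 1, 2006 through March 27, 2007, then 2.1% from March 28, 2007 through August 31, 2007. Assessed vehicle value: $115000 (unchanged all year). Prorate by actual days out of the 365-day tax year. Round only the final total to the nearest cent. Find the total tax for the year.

September 1, 2006 – March 27, 2007: 208 days at 1.95% → $115000 × 1.95% × 208/365 = $1277.9178
March 28 – August 31, 2007: 157 days at 2.1% → $115000 × 2.1% × 157/365 = $1038.7808
Total = $2316.6986

$2316.70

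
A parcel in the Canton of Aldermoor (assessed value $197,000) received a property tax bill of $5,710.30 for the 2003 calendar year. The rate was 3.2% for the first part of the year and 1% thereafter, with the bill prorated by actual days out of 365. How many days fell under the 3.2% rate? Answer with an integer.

315 days

Let d = days at the first rate; then 365 − d days at the second rate.
$197,000 × [3.2%·d + 1%·(365−d)] / 365 = $5,710.30
Solving gives d = 315, so the new rate took effect on 12 Nov 2003.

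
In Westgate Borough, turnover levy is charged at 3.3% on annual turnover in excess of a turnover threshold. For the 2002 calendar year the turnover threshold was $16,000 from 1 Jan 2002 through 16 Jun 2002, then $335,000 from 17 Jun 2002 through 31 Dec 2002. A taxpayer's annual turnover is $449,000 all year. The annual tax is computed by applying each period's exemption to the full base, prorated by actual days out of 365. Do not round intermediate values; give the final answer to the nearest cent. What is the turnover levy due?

1 Jan – 16 Jun 2002: 167 days, exemption $16,000 → ($449,000 − $16,000) × 3.3% × 167/365 = $6,537.7068
17 Jun – 31 Dec 2002: 198 days, exemption $335,000 → ($449,000 − $335,000) × 3.3% × 198/365 = $2,040.7562
Total = $8,578.4630

$8,578.46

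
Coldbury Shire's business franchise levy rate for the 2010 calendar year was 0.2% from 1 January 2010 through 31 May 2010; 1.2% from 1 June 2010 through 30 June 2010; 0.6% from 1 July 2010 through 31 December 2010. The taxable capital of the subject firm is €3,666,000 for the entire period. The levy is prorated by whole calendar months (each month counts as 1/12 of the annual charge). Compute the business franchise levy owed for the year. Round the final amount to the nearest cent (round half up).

1 January – 31 May 2010: 5 months at 0.2% → €3,666,000 × 0.2% × 5/12 = €3,055.0000
1 June – 30 June 2010: 1 month at 1.2% → €3,666,000 × 1.2% × 1/12 = €3,666.0000
1 July – 31 December 2010: 6 months at 0.6% → €3,666,000 × 0.6% × 6/12 = €10,998.0000
Total = €17,719.0000

€17,719.00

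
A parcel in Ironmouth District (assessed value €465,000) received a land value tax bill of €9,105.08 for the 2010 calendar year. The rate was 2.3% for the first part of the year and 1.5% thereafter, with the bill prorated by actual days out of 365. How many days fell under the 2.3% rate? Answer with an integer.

Let d = days at the first rate; then 365 − d days at the second rate.
€465,000 × [2.3%·d + 1.5%·(365−d)] / 365 = €9,105.08
Solving gives d = 209, so the new rate took effect on 29 Jul 2010.

209 days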